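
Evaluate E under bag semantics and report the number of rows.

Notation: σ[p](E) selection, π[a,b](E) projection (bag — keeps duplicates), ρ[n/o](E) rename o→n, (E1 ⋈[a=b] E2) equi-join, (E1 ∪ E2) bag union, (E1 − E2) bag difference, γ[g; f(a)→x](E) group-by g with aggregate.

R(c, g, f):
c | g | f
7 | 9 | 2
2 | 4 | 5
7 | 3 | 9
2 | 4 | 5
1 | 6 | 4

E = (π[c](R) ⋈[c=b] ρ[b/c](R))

Stepwise |·|:
  R → 5
  π[c](R) → 5
  R → 5
  ρ[b/c](R) → 5
  (π[c](R) ⋈[c=b] ρ[b/c](R)) → 9

|E| = 9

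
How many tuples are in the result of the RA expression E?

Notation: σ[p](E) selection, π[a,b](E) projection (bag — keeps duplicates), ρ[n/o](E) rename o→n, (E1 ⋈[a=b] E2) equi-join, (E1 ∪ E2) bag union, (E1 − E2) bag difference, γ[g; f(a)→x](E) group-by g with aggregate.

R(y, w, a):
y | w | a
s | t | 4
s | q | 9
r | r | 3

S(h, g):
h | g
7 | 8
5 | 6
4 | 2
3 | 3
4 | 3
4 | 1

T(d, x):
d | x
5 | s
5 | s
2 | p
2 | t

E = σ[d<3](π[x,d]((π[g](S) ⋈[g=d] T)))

Stepwise |·|:
  S → 6
  π[g](S) → 6
  T → 4
  (π[g](S) ⋈[g=d] T) → 2
  π[x,d]((π[g](S) ⋈[g=d] T)) → 2
  σ[d<3](π[x,d]((π[g](S) ⋈[g=d] T))) → 2

|E| = 2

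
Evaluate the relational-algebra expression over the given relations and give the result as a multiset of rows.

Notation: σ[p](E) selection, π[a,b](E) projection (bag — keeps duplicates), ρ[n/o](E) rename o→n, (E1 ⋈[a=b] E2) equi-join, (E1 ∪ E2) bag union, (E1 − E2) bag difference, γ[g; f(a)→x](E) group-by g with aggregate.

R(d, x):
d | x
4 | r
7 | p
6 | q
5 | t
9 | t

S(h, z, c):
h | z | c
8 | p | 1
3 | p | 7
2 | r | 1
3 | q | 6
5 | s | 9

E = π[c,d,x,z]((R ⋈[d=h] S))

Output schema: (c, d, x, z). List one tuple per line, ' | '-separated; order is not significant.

Per-node cardinality:
  R → 5
  S → 5
  (R ⋈[d=h] S) → 1
  π[c,d,x,z]((R ⋈[d=h] S)) → 1

== RESULT ==
c | d | x | z
9 | 5 | t | s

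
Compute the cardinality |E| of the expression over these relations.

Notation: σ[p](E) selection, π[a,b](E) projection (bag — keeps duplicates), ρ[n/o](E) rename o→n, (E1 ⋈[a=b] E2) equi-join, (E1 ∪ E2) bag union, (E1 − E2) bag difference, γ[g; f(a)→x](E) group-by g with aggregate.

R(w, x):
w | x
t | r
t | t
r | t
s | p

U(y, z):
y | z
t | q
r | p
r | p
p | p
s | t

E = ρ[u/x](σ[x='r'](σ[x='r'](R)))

Stepwise |·|:
  R → 4
  σ[x='r'](R) → 1
  σ[x='r'](σ[x='r'](R)) → 1
  ρ[u/x](σ[x='r'](σ[x='r'](R))) → 1

|E| = 1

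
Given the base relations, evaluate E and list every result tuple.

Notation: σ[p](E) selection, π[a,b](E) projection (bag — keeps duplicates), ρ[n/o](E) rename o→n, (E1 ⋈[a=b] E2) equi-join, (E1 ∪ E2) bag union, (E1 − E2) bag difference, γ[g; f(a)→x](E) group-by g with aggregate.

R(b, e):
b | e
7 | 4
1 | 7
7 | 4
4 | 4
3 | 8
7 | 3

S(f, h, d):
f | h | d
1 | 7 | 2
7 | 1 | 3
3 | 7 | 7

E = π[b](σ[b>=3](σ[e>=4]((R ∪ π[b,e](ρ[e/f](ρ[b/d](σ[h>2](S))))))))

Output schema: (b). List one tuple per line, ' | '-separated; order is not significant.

Stepwise |·|:
  R → 6
  S → 3
  σ[h>2](S) → 2
  ρ[b/d](σ[h>2](S)) → 2
  ρ[e/f](ρ[b/d](σ[h>2](S))) → 2
  π[b,e](ρ[e/f](ρ[b/d](σ[h>2](S)))) → 2
  (R ∪ π[b,e](ρ[e/f](ρ[b/d](σ[h>2](S))))) → 8
  σ[e>=4]((R ∪ π[b,e](ρ[e/f](ρ[b/d](σ[h>2](S)))))) → 5
  σ[b>=3](σ[e>=4]((R ∪ π[b,e](ρ[e/f](ρ[b/d](σ[h>2](S))))))) → 4
  π[b](σ[b>=3](σ[e>=4]((R ∪ π[b,e](ρ[e/f](ρ[b/d](σ[h>2](S)))))))) → 4

== RESULT ==
b
3
4
7
7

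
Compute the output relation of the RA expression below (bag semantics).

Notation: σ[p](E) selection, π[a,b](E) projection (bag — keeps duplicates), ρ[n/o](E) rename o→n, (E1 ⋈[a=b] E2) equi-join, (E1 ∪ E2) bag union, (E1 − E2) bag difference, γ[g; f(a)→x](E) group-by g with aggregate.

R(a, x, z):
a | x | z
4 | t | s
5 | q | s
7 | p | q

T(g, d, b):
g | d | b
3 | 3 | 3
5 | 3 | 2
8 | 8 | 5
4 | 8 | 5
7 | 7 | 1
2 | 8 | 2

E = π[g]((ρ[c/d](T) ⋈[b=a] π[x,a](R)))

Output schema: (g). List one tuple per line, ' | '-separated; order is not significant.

Subexpression sizes:
  T → 6
  ρ[c/d](T) → 6
  R → 3
  π[x,a](R) → 3
  (ρ[c/d](T) ⋈[b=a] π[x,a](R)) → 2
  π[g]((ρ[c/d](T) ⋈[b=a] π[x,a](R))) → 2

== RESULT ==
g
4
8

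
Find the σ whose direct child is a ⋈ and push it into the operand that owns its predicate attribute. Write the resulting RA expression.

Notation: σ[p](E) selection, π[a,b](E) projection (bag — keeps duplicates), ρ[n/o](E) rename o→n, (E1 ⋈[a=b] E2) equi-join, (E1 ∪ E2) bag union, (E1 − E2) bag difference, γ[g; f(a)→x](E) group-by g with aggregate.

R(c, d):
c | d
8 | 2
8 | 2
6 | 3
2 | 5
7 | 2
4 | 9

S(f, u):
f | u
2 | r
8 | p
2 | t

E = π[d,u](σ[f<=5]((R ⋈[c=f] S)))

σ filters on f, owned by the right side.
E' = π[d,u]((R ⋈[c=f] σ[f<=5](S)))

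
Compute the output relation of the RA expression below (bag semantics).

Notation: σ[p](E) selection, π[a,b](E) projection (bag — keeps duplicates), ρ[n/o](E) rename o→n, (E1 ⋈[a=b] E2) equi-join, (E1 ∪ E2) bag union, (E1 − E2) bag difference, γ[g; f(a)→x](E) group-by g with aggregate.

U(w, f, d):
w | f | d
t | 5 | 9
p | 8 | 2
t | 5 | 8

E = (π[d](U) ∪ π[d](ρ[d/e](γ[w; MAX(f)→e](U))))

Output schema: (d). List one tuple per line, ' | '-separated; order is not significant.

Per-node cardinality:
  U → 3
  π[d](U) → 3
  U → 3
  γ[w; MAX(f)→e](U) → 2
  ρ[d/e](γ[w; MAX(f)→e](U)) → 2
  π[d](ρ[d/e](γ[w; MAX(f)→e](U))) → 2
  (π[d](U) ∪ π[d](ρ[d/e](γ[w; MAX(f)→e](U)))) → 5

== RESULT ==
d
2
5
8
8
9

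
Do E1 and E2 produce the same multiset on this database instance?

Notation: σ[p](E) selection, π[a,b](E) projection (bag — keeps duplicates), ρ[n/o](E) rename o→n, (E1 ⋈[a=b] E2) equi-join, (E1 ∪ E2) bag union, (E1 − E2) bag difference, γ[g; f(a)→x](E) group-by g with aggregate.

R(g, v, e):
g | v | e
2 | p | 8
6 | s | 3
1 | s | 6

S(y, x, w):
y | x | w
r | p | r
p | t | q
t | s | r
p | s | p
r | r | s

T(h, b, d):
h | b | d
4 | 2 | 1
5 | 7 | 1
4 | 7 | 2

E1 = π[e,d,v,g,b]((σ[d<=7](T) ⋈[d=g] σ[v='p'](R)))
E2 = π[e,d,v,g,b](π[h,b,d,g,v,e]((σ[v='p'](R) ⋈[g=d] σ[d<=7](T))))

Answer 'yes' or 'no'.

E1 per-node cardinality:
  T → 3
  σ[d<=7](T) → 3
  R → 3
  σ[v='p'](R) → 1
  (σ[d<=7](T) ⋈[d=g] σ[v='p'](R)) → 1
  π[e,d,v,g,b]((σ[d<=7](T) ⋈[d=g] σ[v='p'](R))) → 1
E2 per-node cardinality:
  R → 3
  σ[v='p'](R) → 1
  T → 3
  σ[d<=7](T) → 3
  (σ[v='p'](R) ⋈[g=d] σ[d<=7](T)) → 1
  π[h,b,d,g,v,e]((σ[v='p'](R) ⋈[g=d] σ[d<=7](T))) → 1
  π[e,d,v,g,b](π[h,b,d,g,v,e]((σ[v='p'](R) ⋈[g=d] σ[d<=7](T)))) → 1

E1 and E2 produce the same multiset:
e | d | v | g | b
8 | 2 | p | 2 | 7

yes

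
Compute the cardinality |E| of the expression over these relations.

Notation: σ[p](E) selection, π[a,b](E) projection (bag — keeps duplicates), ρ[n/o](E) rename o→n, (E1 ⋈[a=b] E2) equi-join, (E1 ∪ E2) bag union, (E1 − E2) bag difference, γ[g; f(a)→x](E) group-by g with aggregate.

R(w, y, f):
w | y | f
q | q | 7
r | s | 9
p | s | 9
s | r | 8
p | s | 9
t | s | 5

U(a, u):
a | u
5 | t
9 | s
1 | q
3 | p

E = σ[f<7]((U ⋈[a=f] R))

Subexpression sizes:
  U → 4
  R → 6
  (U ⋈[a=f] R) → 4
  σ[f<7]((U ⋈[a=f] R)) → 1

|E| = 1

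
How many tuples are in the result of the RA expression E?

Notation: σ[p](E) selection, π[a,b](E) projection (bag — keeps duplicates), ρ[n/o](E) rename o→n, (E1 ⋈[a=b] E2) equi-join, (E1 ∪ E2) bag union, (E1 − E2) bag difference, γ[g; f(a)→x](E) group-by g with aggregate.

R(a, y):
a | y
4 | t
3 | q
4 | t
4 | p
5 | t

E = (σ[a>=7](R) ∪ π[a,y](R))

Row counts bottom-up:
  R → 5
  σ[a>=7](R) → 0
  R → 5
  π[a,y](R) → 5
  (σ[a>=7](R) ∪ π[a,y](R)) → 5

|E| = 5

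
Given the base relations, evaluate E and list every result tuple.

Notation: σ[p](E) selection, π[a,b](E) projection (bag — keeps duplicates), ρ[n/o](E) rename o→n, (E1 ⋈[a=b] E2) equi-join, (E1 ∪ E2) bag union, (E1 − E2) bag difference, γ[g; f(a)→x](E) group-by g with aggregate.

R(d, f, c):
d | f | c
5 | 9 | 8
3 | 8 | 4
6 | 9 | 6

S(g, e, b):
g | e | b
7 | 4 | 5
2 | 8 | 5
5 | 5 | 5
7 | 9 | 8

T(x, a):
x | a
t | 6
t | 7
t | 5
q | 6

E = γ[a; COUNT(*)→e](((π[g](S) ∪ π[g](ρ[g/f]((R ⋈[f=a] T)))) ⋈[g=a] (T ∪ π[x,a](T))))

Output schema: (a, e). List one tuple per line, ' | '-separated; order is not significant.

Per-node cardinality:
  S → 4
  π[g](S) → 4
  R → 3
  T → 4
  (R ⋈[f=a] T) → 0
  ρ[g/f]((R ⋈[f=a] T)) → 0
  π[g](ρ[g/f]((R ⋈[f=a] T))) → 0
  (π[g](S) ∪ π[g](ρ[g/f]((R ⋈[f=a] T)))) → 4
  T → 4
  T → 4
  π[x,a](T) → 4
  (T ∪ π[x,a](T)) → 8
  ((π[g](S) ∪ π[g](ρ[g/f]((R ⋈[f=a] T)))) ⋈[g=a] (T ∪ π[x,a](T))) → 6
  γ[a; COUNT(*)→e](((π[g](S) ∪ π[g](ρ[g/f]((R ⋈[f=a] T)))) ⋈[g=a] (T ∪ π[x,a](T)))) → 2

== RESULT ==
a | e
5 | 2
7 | 4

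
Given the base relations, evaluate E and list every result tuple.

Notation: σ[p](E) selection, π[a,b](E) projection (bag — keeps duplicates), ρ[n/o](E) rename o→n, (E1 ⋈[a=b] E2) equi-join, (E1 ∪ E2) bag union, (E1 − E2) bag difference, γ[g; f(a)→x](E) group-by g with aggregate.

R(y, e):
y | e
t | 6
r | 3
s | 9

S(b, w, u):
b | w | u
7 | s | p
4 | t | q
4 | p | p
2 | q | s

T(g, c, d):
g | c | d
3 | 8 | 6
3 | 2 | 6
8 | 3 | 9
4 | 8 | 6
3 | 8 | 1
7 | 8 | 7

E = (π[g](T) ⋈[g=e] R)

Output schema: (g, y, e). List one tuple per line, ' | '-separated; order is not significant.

Stepwise |·|:
  T → 6
  π[g](T) → 6
  R → 3
  (π[g](T) ⋈[g=e] R) → 3

== RESULT ==
g | y | e
3 | r | 3
3 | r | 3
3 | r | 3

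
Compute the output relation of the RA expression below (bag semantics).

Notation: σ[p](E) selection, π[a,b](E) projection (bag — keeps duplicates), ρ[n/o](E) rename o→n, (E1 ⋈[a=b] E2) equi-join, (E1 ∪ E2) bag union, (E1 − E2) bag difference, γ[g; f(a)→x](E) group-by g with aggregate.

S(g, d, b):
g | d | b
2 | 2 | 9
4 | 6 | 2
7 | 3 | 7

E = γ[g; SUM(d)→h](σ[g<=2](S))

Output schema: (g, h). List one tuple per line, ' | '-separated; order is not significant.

Per-node cardinality:
  S → 3
  σ[g<=2](S) → 1
  γ[g; SUM(d)→h](σ[g<=2](S)) → 1

== RESULT ==
g | h
2 | 2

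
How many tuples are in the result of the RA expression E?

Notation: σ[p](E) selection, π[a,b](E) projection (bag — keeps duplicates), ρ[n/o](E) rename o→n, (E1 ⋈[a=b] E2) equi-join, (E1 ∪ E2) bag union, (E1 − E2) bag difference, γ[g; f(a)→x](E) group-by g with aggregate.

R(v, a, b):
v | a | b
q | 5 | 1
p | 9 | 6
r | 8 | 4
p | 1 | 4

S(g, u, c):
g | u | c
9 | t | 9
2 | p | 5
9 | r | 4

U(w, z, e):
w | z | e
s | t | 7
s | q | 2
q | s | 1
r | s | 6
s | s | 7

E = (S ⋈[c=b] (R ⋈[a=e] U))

Stepwise |·|:
  S → 3
  R → 4
  U → 5
  (R ⋈[a=e] U) → 1
  (S ⋈[c=b] (R ⋈[a=e] U)) → 1

|E| = 1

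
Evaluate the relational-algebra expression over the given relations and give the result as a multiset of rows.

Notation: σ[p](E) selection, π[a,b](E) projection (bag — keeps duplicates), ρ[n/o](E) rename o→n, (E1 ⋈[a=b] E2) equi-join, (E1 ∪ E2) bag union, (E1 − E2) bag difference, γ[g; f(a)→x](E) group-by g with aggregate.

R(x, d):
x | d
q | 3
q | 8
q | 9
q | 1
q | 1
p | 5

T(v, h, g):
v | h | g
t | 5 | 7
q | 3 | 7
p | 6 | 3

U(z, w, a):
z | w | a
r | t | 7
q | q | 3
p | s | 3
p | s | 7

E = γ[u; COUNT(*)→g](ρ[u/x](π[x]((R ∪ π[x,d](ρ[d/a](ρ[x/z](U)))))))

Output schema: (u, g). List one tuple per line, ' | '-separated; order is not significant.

Stepwise |·|:
  R → 6
  U → 4
  ρ[x/z](U) → 4
  ρ[d/a](ρ[x/z](U)) → 4
  π[x,d](ρ[d/a](ρ[x/z](U))) → 4
  (R ∪ π[x,d](ρ[d/a](ρ[x/z](U)))) → 10
  π[x]((R ∪ π[x,d](ρ[d/a](ρ[x/z](U))))) → 10
  ρ[u/x](π[x]((R ∪ π[x,d](ρ[d/a](ρ[x/z](U)))))) → 10
  γ[u; COUNT(*)→g](ρ[u/x](π[x]((R ∪ π[x,d](ρ[d/a](ρ[x/z](U))))))) → 3

== RESULT ==
u | g
p | 3
q | 6
r | 1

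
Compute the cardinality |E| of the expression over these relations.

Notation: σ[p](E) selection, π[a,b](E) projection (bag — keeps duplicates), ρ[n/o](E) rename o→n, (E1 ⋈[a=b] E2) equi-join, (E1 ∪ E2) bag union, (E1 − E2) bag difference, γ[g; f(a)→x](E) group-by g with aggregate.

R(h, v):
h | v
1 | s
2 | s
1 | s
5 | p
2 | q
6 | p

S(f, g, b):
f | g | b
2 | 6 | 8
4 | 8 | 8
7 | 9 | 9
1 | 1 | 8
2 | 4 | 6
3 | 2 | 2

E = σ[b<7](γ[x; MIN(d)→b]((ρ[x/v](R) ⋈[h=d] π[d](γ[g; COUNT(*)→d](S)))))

Subexpression sizes:
  R → 6
  ρ[x/v](R) → 6
  S → 6
  γ[g; COUNT(*)→d](S) → 6
  π[d](γ[g; COUNT(*)→d](S)) → 6
  (ρ[x/v](R) ⋈[h=d] π[d](γ[g; COUNT(*)→d](S))) → 12
  γ[x; MIN(d)→b]((ρ[x/v](R) ⋈[h=d] π[d](γ[g; COUNT(*)→d](S)))) → 1
  σ[b<7](γ[x; MIN(d)→b]((ρ[x/v](R) ⋈[h=d] π[d](γ[g; COUNT(*)→d](S))))) → 1

|E| = 1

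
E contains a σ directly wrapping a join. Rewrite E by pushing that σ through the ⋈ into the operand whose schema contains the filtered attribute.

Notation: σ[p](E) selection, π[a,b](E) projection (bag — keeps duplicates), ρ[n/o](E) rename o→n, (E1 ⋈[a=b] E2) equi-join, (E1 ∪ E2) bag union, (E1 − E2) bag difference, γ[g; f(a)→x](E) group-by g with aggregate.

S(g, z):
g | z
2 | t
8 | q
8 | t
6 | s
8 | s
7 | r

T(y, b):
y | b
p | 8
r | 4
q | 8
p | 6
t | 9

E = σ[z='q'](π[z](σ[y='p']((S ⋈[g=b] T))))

σ filters on y, owned by the right side.
E' = σ[z='q'](π[z]((S ⋈[g=b] σ[y='p'](T))))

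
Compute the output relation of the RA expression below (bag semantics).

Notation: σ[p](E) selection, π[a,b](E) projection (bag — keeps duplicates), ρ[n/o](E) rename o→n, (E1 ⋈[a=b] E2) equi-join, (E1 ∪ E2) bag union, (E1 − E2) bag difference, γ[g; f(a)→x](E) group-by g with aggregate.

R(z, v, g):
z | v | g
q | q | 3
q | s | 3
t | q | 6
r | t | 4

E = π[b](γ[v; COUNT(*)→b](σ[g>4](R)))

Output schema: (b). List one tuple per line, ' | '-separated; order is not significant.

Per-node cardinality:
  R → 4
  σ[g>4](R) → 1
  γ[v; COUNT(*)→b](σ[g>4](R)) → 1
  π[b](γ[v; COUNT(*)→b](σ[g>4](R))) → 1

== RESULT ==
b
1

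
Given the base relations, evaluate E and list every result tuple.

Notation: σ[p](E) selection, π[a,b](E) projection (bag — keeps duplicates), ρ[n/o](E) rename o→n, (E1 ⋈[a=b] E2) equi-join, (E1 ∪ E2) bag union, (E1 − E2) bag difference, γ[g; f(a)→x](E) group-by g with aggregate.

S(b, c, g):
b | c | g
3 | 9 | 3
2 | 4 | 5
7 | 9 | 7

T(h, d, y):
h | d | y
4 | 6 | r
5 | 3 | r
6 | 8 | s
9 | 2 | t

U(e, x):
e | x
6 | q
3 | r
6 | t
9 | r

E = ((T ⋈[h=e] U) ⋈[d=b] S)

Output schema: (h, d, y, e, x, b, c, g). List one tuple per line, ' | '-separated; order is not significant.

Row counts bottom-up:
  T → 4
  U → 4
  (T ⋈[h=e] U) → 3
  S → 3
  ((T ⋈[h=e] U) ⋈[d=b] S) → 1

== RESULT ==
h | d | y | e | x | b | c | g
9 | 2 | t | 9 | r | 2 | 4 | 5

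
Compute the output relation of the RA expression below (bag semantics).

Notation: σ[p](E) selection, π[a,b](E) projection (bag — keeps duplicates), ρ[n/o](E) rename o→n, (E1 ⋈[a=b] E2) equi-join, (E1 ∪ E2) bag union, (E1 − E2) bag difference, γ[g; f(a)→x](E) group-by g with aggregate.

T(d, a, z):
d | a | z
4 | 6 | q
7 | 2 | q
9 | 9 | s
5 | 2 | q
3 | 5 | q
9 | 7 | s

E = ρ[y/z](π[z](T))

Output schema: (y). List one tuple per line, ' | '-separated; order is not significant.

Row counts bottom-up:
  T → 6
  π[z](T) → 6
  ρ[y/z](π[z](T)) → 6

== RESULT ==
y
q
q
q
q
s
s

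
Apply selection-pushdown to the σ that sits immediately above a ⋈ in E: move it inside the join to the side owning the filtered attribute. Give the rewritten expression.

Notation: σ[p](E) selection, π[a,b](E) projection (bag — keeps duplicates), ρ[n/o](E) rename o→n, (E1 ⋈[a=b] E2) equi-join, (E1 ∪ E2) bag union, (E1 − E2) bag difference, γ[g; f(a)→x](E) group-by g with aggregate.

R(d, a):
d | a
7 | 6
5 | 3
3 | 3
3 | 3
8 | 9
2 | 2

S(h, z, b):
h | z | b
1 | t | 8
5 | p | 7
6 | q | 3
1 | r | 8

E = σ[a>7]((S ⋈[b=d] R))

σ filters on a, owned by the right side.
E' = (S ⋈[b=d] σ[a>7](R))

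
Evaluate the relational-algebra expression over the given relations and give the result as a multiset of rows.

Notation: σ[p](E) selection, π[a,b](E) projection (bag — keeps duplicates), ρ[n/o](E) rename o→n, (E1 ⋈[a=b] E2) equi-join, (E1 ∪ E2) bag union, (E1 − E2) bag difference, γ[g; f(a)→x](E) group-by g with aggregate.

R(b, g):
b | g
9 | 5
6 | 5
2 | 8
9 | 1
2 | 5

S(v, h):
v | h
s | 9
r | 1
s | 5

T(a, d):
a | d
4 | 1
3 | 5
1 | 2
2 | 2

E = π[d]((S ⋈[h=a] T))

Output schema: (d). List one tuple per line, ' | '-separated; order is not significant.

Subexpression sizes:
  S → 3
  T → 4
  (S ⋈[h=a] T) → 1
  π[d]((S ⋈[h=a] T)) → 1

== RESULT ==
d
2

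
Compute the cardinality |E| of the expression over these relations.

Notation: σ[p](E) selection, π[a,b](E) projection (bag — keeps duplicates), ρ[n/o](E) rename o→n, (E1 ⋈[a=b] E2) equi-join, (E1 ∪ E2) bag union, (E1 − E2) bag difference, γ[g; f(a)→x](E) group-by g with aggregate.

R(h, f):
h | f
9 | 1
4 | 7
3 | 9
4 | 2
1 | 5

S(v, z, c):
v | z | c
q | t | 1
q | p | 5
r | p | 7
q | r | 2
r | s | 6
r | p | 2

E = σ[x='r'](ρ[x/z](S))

Stepwise |·|:
  S → 6
  ρ[x/z](S) → 6
  σ[x='r'](ρ[x/z](S)) → 1

|E| = 1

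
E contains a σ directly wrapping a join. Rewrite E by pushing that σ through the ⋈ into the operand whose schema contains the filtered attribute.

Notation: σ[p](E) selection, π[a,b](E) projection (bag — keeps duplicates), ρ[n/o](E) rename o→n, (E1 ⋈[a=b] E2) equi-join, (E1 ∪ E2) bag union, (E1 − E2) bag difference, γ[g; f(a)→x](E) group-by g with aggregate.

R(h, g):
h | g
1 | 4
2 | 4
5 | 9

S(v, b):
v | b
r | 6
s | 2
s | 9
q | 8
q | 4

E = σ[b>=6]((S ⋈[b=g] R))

σ filters on b, owned by the left side.
E' = (σ[b>=6](S) ⋈[b=g] R)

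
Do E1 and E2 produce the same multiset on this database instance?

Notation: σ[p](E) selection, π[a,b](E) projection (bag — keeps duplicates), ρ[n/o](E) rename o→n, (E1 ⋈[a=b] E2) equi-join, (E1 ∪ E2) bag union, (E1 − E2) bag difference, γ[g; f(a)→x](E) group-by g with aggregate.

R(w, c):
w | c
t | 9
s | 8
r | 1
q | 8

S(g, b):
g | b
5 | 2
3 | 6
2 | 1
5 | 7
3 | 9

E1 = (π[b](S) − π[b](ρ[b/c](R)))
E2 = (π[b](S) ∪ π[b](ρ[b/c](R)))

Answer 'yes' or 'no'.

E1 row counts bottom-up:
  S → 5
  π[b](S) → 5
  R → 4
  ρ[b/c](R) → 4
  π[b](ρ[b/c](R)) → 4
  (π[b](S) − π[b](ρ[b/c](R))) → 3
E2 row counts bottom-up:
  S → 5
  π[b](S) → 5
  R → 4
  ρ[b/c](R) → 4
  π[b](ρ[b/c](R)) → 4
  (π[b](S) ∪ π[b](ρ[b/c](R))) → 9

E1 result:
b
2
6
7
E2 result:
b
1
1
2
6
7
8
8
9
9
Witness: (8,) appears 0× in E1 but 2× in E2.

no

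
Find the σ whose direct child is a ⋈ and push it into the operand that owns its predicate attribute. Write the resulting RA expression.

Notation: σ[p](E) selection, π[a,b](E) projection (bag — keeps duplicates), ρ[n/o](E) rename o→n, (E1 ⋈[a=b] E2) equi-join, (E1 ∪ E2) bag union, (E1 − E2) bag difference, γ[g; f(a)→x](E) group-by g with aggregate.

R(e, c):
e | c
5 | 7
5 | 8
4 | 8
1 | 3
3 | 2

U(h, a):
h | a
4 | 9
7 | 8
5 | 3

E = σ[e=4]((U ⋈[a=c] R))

σ filters on e, owned by the right side.
E' = (U ⋈[a=c] σ[e=4](R))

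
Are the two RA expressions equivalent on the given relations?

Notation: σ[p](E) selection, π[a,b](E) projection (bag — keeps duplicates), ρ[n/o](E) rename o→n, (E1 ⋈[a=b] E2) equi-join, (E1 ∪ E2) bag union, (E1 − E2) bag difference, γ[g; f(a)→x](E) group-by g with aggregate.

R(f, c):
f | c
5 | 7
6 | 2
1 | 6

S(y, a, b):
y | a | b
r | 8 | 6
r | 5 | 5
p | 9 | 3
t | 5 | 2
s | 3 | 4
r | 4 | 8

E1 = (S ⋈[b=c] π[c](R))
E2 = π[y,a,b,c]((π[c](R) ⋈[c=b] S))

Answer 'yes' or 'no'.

E1 stepwise |·|:
  S → 6
  R → 3
  π[c](R) → 3
  (S ⋈[b=c] π[c](R)) → 2
E2 stepwise |·|:
  R → 3
  π[c](R) → 3
  S → 6
  (π[c](R) ⋈[c=b] S) → 2
  π[y,a,b,c]((π[c](R) ⋈[c=b] S)) → 2

E1 and E2 produce the same multiset:
y | a | b | c
r | 8 | 6 | 6
t | 5 | 2 | 2

yes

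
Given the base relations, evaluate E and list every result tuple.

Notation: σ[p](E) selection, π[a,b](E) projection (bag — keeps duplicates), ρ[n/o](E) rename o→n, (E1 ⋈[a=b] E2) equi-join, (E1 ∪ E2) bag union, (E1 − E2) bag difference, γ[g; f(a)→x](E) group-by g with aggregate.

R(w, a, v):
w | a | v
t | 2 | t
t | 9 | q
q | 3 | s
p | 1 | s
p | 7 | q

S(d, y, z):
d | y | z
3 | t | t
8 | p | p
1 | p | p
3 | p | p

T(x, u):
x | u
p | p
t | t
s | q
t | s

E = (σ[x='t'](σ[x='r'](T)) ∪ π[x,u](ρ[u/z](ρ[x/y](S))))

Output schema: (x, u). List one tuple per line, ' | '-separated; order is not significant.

Stepwise |·|:
  T → 4
  σ[x='r'](T) → 0
  σ[x='t'](σ[x='r'](T)) → 0
  S → 4
  ρ[x/y](S) → 4
  ρ[u/z](ρ[x/y](S)) → 4
  π[x,u](ρ[u/z](ρ[x/y](S))) → 4
  (σ[x='t'](σ[x='r'](T)) ∪ π[x,u](ρ[u/z](ρ[x/y](S)))) → 4

== RESULT ==
x | u
p | p
p | p
p | p
t | t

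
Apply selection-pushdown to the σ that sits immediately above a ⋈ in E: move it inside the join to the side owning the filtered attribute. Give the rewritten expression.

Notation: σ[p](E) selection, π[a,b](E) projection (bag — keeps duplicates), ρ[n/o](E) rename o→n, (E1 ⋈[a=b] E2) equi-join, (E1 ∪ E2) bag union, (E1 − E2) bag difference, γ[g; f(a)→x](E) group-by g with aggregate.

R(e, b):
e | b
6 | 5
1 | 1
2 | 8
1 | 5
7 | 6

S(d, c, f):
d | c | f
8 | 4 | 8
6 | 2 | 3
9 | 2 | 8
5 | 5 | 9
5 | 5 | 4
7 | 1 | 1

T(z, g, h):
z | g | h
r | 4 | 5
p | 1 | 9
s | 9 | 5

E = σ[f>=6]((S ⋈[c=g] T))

σ filters on f, owned by the left side.
E' = (σ[f>=6](S) ⋈[c=g] T)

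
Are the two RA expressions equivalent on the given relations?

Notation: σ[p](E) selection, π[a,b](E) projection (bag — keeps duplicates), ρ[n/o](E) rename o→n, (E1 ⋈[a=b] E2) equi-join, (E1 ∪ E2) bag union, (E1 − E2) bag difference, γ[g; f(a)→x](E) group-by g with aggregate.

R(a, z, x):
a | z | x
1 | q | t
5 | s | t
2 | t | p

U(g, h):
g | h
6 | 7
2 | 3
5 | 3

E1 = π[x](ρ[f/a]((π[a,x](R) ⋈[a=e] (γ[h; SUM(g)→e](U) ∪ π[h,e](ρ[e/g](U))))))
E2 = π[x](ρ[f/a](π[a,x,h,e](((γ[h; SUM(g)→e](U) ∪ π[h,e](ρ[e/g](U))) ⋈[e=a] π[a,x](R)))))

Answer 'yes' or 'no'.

E1 per-node cardinality:
  R → 3
  π[a,x](R) → 3
  U → 3
  γ[h; SUM(g)→e](U) → 2
  U → 3
  ρ[e/g](U) → 3
  π[h,e](ρ[e/g](U)) → 3
  (γ[h; SUM(g)→e](U) ∪ π[h,e](ρ[e/g](U))) → 5
  (π[a,x](R) ⋈[a=e] (γ[h; SUM(g)→e](U) ∪ π[h,e](ρ[e/g](U)))) → 2
  ρ[f/a]((π[a,x](R) ⋈[a=e] (γ[h; SUM(g)→e](U) ∪ π[h,e](ρ[e/g](U))))) → 2
  π[x](ρ[f/a]((π[a,x](R) ⋈[a=e] (γ[h; SUM(g)→e](U) ∪ π[h,e](ρ[e/g](U)))))) → 2
E2 per-node cardinality:
  U → 3
  γ[h; SUM(g)→e](U) → 2
  U → 3
  ρ[e/g](U) → 3
  π[h,e](ρ[e/g](U)) → 3
  (γ[h; SUM(g)→e](U) ∪ π[h,e](ρ[e/g](U))) → 5
  R → 3
  π[a,x](R) → 3
  ((γ[h; SUM(g)→e](U) ∪ π[h,e](ρ[e/g](U))) ⋈[e=a] π[a,x](R)) → 2
  π[a,x,h,e](((γ[h; SUM(g)→e](U) ∪ π[h,e](ρ[e/g](U))) ⋈[e=a] π[a,x](R))) → 2
  ρ[f/a](π[a,x,h,e](((γ[h; SUM(g)→e](U) ∪ π[h,e](ρ[e/g](U))) ⋈[e=a] π[a,x](R)))) → 2
  π[x](ρ[f/a](π[a,x,h,e](((γ[h; SUM(g)→e](U) ∪ π[h,e](ρ[e/g](U))) ⋈[e=a] π[a,x](R))))) → 2

E1 and E2 produce the same multiset:
x
p
t

yes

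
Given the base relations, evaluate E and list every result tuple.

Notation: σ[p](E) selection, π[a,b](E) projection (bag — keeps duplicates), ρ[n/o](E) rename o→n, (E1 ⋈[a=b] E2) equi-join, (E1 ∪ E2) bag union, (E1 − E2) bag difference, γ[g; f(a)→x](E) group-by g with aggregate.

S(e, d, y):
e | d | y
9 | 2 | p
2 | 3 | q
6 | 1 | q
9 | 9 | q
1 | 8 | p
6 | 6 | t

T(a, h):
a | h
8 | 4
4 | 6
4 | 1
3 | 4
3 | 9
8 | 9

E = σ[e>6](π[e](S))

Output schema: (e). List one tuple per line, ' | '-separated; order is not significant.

Subexpression sizes:
  S → 6
  π[e](S) → 6
  σ[e>6](π[e](S)) → 2

== RESULT ==
e
9
9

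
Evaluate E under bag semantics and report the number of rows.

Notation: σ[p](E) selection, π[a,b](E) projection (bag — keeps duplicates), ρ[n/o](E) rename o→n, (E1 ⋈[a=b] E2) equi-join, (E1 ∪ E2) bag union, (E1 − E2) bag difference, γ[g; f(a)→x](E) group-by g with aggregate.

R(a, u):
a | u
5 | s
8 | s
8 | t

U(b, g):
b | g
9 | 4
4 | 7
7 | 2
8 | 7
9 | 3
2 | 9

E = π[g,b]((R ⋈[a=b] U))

Row counts bottom-up:
  R → 3
  U → 6
  (R ⋈[a=b] U) → 2
  π[g,b]((R ⋈[a=b] U)) → 2

|E| = 2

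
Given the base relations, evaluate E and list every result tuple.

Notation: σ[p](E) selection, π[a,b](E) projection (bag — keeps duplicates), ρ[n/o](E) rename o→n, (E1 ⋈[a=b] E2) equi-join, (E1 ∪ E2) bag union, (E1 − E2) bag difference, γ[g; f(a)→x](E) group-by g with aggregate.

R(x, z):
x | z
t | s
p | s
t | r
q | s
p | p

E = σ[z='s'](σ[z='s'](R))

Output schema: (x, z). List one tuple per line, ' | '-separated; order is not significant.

Row counts bottom-up:
  R → 5
  σ[z='s'](R) → 3
  σ[z='s'](σ[z='s'](R)) → 3

== RESULT ==
x | z
p | s
q | s
t | s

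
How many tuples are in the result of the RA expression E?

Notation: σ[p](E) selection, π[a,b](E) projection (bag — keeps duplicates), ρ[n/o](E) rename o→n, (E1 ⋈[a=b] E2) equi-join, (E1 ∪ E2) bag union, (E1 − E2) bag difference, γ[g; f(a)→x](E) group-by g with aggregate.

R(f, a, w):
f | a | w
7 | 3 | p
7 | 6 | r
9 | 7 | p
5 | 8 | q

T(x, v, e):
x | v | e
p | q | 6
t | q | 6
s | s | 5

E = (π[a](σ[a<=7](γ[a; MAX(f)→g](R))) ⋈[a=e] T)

Stepwise |·|:
  R → 4
  γ[a; MAX(f)→g](R) → 4
  σ[a<=7](γ[a; MAX(f)→g](R)) → 3
  π[a](σ[a<=7](γ[a; MAX(f)→g](R))) → 3
  T → 3
  (π[a](σ[a<=7](γ[a; MAX(f)→g](R))) ⋈[a=e] T) → 2

|E| = 2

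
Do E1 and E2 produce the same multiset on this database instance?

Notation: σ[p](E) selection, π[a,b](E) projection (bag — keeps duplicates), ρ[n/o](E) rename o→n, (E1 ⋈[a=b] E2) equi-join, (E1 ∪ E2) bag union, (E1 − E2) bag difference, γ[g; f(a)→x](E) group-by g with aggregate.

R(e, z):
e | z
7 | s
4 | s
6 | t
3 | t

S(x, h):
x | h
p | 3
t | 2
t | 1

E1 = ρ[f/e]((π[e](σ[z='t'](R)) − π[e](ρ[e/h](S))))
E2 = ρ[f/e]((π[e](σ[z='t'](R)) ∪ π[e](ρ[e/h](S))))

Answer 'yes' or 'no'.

E1 row counts bottom-up:
  R → 4
  σ[z='t'](R) → 2
  π[e](σ[z='t'](R)) → 2
  S → 3
  ρ[e/h](S) → 3
  π[e](ρ[e/h](S)) → 3
  (π[e](σ[z='t'](R)) − π[e](ρ[e/h](S))) → 1
  ρ[f/e]((π[e](σ[z='t'](R)) − π[e](ρ[e/h](S)))) → 1
E2 row counts bottom-up:
  R → 4
  σ[z='t'](R) → 2
  π[e](σ[z='t'](R)) → 2
  S → 3
  ρ[e/h](S) → 3
  π[e](ρ[e/h](S)) → 3
  (π[e](σ[z='t'](R)) ∪ π[e](ρ[e/h](S))) → 5
  ρ[f/e]((π[e](σ[z='t'](R)) ∪ π[e](ρ[e/h](S)))) → 5

E1 result:
f
6
E2 result:
f
1
2
3
3
6
Witness: (1,) appears 0× in E1 but 1× in E2.

no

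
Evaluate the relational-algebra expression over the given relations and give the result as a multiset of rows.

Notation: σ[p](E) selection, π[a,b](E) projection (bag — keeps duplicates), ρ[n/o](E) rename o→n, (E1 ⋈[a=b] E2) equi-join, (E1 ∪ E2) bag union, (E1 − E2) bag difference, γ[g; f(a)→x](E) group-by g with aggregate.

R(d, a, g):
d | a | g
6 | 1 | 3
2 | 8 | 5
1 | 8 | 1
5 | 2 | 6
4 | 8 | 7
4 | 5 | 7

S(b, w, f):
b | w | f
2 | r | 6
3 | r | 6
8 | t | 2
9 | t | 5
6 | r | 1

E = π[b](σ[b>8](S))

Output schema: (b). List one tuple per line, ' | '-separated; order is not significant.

Per-node cardinality:
  S → 5
  σ[b>8](S) → 1
  π[b](σ[b>8](S)) → 1

== RESULT ==
b
9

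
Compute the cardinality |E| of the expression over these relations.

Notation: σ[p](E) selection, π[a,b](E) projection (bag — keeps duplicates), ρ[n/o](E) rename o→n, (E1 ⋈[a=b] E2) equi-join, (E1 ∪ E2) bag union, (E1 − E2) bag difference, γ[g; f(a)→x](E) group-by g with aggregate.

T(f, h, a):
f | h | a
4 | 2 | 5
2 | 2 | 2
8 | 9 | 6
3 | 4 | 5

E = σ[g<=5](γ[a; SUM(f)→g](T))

Subexpression sizes:
  T → 4
  γ[a; SUM(f)→g](T) → 3
  σ[g<=5](γ[a; SUM(f)→g](T)) → 1

|E| = 1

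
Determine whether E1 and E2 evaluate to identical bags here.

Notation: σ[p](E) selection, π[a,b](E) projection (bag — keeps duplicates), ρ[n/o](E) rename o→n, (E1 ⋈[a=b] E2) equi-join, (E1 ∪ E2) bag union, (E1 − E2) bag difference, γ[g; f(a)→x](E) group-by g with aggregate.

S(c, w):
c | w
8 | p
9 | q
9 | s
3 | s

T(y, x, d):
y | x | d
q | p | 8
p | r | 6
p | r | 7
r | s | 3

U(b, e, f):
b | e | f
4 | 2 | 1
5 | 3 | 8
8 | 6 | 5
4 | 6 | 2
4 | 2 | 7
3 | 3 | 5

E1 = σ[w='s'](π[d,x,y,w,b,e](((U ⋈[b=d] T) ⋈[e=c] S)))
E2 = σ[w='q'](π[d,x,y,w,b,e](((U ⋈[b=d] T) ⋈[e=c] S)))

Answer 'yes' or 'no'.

E1 row counts bottom-up:
  U → 6
  T → 4
  (U ⋈[b=d] T) → 2
  S → 4
  ((U ⋈[b=d] T) ⋈[e=c] S) → 1
  π[d,x,y,w,b,e](((U ⋈[b=d] T) ⋈[e=c] S)) → 1
  σ[w='s'](π[d,x,y,w,b,e](((U ⋈[b=d] T) ⋈[e=c] S))) → 1
E2 row counts bottom-up:
  U → 6
  T → 4
  (U ⋈[b=d] T) → 2
  S → 4
  ((U ⋈[b=d] T) ⋈[e=c] S) → 1
  π[d,x,y,w,b,e](((U ⋈[b=d] T) ⋈[e=c] S)) → 1
  σ[w='q'](π[d,x,y,w,b,e](((U ⋈[b=d] T) ⋈[e=c] S))) → 0

E1 result:
d | x | y | w | b | e
3 | s | r | s | 3 | 3
E2 result:
d | x | y | w | b | e
(0 rows)
Witness: (3, 's', 'r', 's', 3, 3) appears 1× in E1 but 0× in E2.

no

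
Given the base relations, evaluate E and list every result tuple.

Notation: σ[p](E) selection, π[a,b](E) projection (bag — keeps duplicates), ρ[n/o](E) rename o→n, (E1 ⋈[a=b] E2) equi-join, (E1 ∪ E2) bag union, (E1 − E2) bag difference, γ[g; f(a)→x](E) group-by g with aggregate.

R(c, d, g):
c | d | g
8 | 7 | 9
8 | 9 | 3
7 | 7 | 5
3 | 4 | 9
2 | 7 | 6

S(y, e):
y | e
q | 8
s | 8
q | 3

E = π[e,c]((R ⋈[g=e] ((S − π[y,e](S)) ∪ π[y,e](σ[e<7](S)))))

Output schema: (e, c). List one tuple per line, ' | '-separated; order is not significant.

Subexpression sizes:
  R → 5
  S → 3
  S → 3
  π[y,e](S) → 3
  (S − π[y,e](S)) → 0
  S → 3
  σ[e<7](S) → 1
  π[y,e](σ[e<7](S)) → 1
  ((S − π[y,e](S)) ∪ π[y,e](σ[e<7](S))) → 1
  (R ⋈[g=e] ((S − π[y,e](S)) ∪ π[y,e](σ[e<7](S)))) → 1
  π[e,c]((R ⋈[g=e] ((S − π[y,e](S)) ∪ π[y,e](σ[e<7](S))))) → 1

== RESULT ==
e | c
3 | 8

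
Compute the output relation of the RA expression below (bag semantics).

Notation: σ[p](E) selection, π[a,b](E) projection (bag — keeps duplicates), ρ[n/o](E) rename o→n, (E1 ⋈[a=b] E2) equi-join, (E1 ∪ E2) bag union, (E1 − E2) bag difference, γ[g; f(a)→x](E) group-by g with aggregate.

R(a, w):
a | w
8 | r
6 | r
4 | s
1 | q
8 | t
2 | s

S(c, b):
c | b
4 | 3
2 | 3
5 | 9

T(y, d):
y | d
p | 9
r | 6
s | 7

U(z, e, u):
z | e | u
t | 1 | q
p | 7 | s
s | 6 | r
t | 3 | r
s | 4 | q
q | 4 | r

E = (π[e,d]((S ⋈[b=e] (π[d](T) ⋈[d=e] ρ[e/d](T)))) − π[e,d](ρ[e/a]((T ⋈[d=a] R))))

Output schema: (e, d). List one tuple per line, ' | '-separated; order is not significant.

Subexpression sizes:
  S → 3
  T → 3
  π[d](T) → 3
  T → 3
  ρ[e/d](T) → 3
  (π[d](T) ⋈[d=e] ρ[e/d](T)) → 3
  (S ⋈[b=e] (π[d](T) ⋈[d=e] ρ[e/d](T))) → 1
  π[e,d]((S ⋈[b=e] (π[d](T) ⋈[d=e] ρ[e/d](T)))) → 1
  T → 3
  R → 6
  (T ⋈[d=a] R) → 1
  ρ[e/a]((T ⋈[d=a] R)) → 1
  π[e,d](ρ[e/a]((T ⋈[d=a] R))) → 1
  (π[e,d]((S ⋈[b=e] (π[d](T) ⋈[d=e] ρ[e/d](T)))) − π[e,d](ρ[e/a]((T ⋈[d=a] R)))) → 1

== RESULT ==
e | d
9 | 9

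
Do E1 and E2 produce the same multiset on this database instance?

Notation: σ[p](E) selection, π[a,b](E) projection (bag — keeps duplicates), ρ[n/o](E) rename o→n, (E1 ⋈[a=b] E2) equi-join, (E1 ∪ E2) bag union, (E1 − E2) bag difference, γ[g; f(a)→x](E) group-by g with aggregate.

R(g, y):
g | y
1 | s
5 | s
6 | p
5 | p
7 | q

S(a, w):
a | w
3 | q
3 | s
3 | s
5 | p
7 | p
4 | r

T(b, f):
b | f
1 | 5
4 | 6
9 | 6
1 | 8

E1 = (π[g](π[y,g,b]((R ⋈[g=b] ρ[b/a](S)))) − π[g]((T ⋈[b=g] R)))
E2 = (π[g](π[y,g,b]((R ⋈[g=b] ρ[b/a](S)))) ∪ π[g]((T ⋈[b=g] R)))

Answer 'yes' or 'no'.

E1 stepwise |·|:
  R → 5
  S → 6
  ρ[b/a](S) → 6
  (R ⋈[g=b] ρ[b/a](S)) → 3
  π[y,g,b]((R ⋈[g=b] ρ[b/a](S))) → 3
  π[g](π[y,g,b]((R ⋈[g=b] ρ[b/a](S)))) → 3
  T → 4
  R → 5
  (T ⋈[b=g] R) → 2
  π[g]((T ⋈[b=g] R)) → 2
  (π[g](π[y,g,b]((R ⋈[g=b] ρ[b/a](S)))) − π[g]((T ⋈[b=g] R))) → 3
E2 stepwise |·|:
  R → 5
  S → 6
  ρ[b/a](S) → 6
  (R ⋈[g=b] ρ[b/a](S)) → 3
  π[y,g,b]((R ⋈[g=b] ρ[b/a](S))) → 3
  π[g](π[y,g,b]((R ⋈[g=b] ρ[b/a](S)))) → 3
  T → 4
  R → 5
  (T ⋈[b=g] R) → 2
  π[g]((T ⋈[b=g] R)) → 2
  (π[g](π[y,g,b]((R ⋈[g=b] ρ[b/a](S)))) ∪ π[g]((T ⋈[b=g] R))) → 5

E1 result:
g
5
5
7
E2 result:
g
1
1
5
5
7
Witness: (1,) appears 0× in E1 but 2× in E2.

no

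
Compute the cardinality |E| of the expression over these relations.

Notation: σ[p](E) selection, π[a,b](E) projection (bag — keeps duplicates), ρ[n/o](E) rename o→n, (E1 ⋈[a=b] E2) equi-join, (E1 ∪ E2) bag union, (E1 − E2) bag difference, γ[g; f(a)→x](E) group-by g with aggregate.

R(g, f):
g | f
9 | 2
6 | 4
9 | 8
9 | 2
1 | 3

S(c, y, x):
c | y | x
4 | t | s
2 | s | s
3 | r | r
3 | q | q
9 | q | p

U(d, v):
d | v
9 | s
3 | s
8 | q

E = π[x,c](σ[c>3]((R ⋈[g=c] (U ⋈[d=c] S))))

Stepwise |·|:
  R → 5
  U → 3
  S → 5
  (U ⋈[d=c] S) → 3
  (R ⋈[g=c] (U ⋈[d=c] S)) → 3
  σ[c>3]((R ⋈[g=c] (U ⋈[d=c] S))) → 3
  π[x,c](σ[c>3]((R ⋈[g=c] (U ⋈[d=c] S)))) → 3

|E| = 3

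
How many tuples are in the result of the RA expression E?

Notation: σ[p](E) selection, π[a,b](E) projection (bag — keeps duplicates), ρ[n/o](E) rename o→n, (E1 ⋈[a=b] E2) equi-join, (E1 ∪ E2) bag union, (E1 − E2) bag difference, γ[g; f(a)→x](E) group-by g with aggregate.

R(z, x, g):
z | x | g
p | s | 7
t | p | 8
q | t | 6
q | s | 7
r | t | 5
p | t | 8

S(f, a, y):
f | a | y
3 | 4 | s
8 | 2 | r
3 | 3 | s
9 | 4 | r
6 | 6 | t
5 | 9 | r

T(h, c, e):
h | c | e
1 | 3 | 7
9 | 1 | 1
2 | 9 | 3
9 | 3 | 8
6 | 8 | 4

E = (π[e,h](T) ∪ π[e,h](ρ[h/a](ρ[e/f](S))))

Stepwise |·|:
  T → 5
  π[e,h](T) → 5
  S → 6
  ρ[e/f](S) → 6
  ρ[h/a](ρ[e/f](S)) → 6
  π[e,h](ρ[h/a](ρ[e/f](S))) → 6
  (π[e,h](T) ∪ π[e,h](ρ[h/a](ρ[e/f](S)))) → 11

|E| = 11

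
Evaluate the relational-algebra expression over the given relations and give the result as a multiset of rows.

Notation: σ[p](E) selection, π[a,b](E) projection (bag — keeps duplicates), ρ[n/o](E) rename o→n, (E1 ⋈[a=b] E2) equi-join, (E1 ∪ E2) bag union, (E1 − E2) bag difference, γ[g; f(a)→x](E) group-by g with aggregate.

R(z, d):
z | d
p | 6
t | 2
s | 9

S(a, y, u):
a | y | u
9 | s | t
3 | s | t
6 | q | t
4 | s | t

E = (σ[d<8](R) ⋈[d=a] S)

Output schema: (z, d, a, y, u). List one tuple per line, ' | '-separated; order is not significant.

Subexpression sizes:
  R → 3
  σ[d<8](R) → 2
  S → 4
  (σ[d<8](R) ⋈[d=a] S) → 1

== RESULT ==
z | d | a | y | u
p | 6 | 6 | q | t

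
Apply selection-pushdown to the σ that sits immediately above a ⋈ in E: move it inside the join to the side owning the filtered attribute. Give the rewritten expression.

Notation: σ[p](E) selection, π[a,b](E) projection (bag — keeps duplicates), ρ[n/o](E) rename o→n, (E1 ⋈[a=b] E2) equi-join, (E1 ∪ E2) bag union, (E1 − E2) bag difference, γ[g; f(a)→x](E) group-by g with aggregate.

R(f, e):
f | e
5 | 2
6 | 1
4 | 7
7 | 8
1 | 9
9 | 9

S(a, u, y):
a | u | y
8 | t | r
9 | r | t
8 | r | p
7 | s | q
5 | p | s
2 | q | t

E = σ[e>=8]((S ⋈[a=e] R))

σ filters on e, owned by the right side.
E' = (S ⋈[a=e] σ[e>=8](R))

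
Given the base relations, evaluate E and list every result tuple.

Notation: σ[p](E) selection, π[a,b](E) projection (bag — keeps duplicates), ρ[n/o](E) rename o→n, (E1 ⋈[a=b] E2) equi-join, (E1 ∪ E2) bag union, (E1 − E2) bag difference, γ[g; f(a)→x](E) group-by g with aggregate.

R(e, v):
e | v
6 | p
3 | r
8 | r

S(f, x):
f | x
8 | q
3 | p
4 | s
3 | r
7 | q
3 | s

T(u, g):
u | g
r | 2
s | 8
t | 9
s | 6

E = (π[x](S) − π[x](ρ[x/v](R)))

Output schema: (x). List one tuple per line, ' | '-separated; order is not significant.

Per-node cardinality:
  S → 6
  π[x](S) → 6
  R → 3
  ρ[x/v](R) → 3
  π[x](ρ[x/v](R)) → 3
  (π[x](S) − π[x](ρ[x/v](R))) → 4

== RESULT ==
x
q
q
s
s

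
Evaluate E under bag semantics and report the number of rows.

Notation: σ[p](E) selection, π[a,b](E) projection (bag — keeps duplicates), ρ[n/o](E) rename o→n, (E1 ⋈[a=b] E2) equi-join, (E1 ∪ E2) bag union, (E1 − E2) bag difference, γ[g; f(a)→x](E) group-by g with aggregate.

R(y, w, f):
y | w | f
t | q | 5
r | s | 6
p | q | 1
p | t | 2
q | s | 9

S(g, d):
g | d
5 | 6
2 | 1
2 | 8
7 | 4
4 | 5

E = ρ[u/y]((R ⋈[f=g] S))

Stepwise |·|:
  R → 5
  S → 5
  (R ⋈[f=g] S) → 3
  ρ[u/y]((R ⋈[f=g] S)) → 3

|E| = 3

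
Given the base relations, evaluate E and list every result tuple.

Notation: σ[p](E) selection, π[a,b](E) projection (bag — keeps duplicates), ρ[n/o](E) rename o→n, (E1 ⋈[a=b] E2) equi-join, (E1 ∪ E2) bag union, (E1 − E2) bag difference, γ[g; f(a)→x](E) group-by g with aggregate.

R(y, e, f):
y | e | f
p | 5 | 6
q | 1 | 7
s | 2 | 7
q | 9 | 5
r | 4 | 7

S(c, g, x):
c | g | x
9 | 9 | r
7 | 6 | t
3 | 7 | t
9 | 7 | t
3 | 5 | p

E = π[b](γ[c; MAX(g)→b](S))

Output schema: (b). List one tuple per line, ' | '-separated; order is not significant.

Subexpression sizes:
  S → 5
  γ[c; MAX(g)→b](S) → 3
  π[b](γ[c; MAX(g)→b](S)) → 3

== RESULT ==
b
6
7
9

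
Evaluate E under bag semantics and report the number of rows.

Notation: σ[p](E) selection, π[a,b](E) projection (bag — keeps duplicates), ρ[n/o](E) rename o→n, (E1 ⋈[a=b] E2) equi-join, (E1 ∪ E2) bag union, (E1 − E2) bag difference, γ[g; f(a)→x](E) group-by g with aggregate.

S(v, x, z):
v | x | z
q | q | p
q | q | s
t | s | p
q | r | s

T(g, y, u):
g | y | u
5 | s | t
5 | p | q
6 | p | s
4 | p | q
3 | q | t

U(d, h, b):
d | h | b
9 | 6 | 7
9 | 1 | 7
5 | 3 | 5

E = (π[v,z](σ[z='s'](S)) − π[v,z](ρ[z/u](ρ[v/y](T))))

Row counts bottom-up:
  S → 4
  σ[z='s'](S) → 2
  π[v,z](σ[z='s'](S)) → 2
  T → 5
  ρ[v/y](T) → 5
  ρ[z/u](ρ[v/y](T)) → 5
  π[v,z](ρ[z/u](ρ[v/y](T))) → 5
  (π[v,z](σ[z='s'](S)) − π[v,z](ρ[z/u](ρ[v/y](T)))) → 2

|E| = 2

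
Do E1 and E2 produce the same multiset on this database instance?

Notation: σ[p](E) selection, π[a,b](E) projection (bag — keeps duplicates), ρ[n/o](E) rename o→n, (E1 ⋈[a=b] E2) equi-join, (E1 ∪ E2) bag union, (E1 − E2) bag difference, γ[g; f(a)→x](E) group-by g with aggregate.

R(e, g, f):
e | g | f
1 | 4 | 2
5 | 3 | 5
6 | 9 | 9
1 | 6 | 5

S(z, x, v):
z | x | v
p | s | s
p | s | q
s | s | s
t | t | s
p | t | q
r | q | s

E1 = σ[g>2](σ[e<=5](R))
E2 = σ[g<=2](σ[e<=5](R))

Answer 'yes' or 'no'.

E1 stepwise |·|:
  R → 4
  σ[e<=5](R) → 3
  σ[g>2](σ[e<=5](R)) → 3
E2 stepwise |·|:
  R → 4
  σ[e<=5](R) → 3
  σ[g<=2](σ[e<=5](R)) → 0

E1 result:
e | g | f
1 | 4 | 2
1 | 6 | 5
5 | 3 | 5
E2 result:
e | g | f
(0 rows)
Witness: (1, 6, 5) appears 1× in E1 but 0× in E2.

no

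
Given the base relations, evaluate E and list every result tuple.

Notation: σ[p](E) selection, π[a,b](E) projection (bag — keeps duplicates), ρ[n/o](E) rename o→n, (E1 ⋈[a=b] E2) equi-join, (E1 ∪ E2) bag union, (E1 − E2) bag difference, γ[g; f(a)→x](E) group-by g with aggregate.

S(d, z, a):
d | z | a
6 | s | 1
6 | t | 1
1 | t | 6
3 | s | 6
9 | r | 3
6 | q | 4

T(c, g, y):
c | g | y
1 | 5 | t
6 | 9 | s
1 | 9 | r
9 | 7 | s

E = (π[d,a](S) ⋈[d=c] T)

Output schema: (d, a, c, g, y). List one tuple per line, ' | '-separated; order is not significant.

Subexpression sizes:
  S → 6
  π[d,a](S) → 6
  T → 4
  (π[d,a](S) ⋈[d=c] T) → 6

== RESULT ==
d | a | c | g | y
1 | 6 | 1 | 5 | t
1 | 6 | 1 | 9 | r
6 | 1 | 6 | 9 | s
6 | 1 | 6 | 9 | s
6 | 4 | 6 | 9 | s
9 | 3 | 9 | 7 | s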